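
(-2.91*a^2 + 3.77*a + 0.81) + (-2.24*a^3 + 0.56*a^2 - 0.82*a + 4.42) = -2.24*a^3 - 2.35*a^2 + 2.95*a + 5.23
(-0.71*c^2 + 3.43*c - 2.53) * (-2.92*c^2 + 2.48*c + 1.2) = 2.0732*c^4 - 11.7764*c^3 + 15.042*c^2 - 2.1584*c - 3.036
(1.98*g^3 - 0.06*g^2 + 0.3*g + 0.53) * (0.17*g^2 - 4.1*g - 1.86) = 0.3366*g^5 - 8.1282*g^4 - 3.3858*g^3 - 1.0283*g^2 - 2.731*g - 0.9858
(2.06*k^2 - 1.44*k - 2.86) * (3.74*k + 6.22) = 7.7044*k^3 + 7.4276*k^2 - 19.6532*k - 17.7892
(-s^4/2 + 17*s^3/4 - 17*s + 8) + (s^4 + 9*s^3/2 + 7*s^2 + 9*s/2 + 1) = s^4/2 + 35*s^3/4 + 7*s^2 - 25*s/2 + 9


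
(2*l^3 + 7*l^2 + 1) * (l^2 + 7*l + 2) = 2*l^5 + 21*l^4 + 53*l^3 + 15*l^2 + 7*l + 2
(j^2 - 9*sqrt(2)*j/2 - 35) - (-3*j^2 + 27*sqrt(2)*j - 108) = 4*j^2 - 63*sqrt(2)*j/2 + 73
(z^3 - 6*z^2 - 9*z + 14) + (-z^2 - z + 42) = z^3 - 7*z^2 - 10*z + 56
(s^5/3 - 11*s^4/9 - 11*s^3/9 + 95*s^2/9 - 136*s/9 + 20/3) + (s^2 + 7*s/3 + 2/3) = s^5/3 - 11*s^4/9 - 11*s^3/9 + 104*s^2/9 - 115*s/9 + 22/3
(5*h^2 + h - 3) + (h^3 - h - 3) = h^3 + 5*h^2 - 6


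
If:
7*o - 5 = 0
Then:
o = 5/7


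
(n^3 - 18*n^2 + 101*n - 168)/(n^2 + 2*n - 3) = (n^3 - 18*n^2 + 101*n - 168)/(n^2 + 2*n - 3)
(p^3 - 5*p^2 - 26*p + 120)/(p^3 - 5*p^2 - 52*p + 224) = (p^2 - p - 30)/(p^2 - p - 56)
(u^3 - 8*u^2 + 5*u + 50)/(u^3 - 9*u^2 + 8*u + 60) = (u - 5)/(u - 6)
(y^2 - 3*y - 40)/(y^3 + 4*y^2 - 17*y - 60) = (y - 8)/(y^2 - y - 12)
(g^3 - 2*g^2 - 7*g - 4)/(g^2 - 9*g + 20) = (g^2 + 2*g + 1)/(g - 5)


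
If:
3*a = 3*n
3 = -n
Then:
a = -3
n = -3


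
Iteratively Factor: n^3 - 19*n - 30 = (n + 2)*(n^2 - 2*n - 15) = (n + 2)*(n + 3)*(n - 5)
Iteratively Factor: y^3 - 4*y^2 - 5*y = (y - 5)*(y^2 + y) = y*(y - 5)*(y + 1)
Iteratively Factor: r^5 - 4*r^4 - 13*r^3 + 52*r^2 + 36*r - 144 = (r - 3)*(r^4 - r^3 - 16*r^2 + 4*r + 48) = (r - 3)*(r - 2)*(r^3 + r^2 - 14*r - 24) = (r - 3)*(r - 2)*(r + 2)*(r^2 - r - 12) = (r - 4)*(r - 3)*(r - 2)*(r + 2)*(r + 3)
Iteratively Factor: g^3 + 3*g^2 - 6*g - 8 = (g - 2)*(g^2 + 5*g + 4) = (g - 2)*(g + 4)*(g + 1)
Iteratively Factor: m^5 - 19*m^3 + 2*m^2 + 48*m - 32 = (m - 4)*(m^4 + 4*m^3 - 3*m^2 - 10*m + 8) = (m - 4)*(m + 4)*(m^3 - 3*m + 2) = (m - 4)*(m - 1)*(m + 4)*(m^2 + m - 2) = (m - 4)*(m - 1)*(m + 2)*(m + 4)*(m - 1)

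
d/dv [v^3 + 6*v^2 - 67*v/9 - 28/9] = 3*v^2 + 12*v - 67/9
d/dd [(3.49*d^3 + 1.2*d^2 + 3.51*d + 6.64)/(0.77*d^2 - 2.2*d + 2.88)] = (2.6873*d^4 - 15.356*d^3 + 24.8109*d^2 - 3.3136*d + 24.7168)/(0.5929*d^4 - 3.388*d^3 + 9.2752*d^2 - 12.672*d + 8.2944)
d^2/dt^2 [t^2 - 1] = 2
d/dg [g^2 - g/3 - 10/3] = 2*g - 1/3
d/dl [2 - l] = -1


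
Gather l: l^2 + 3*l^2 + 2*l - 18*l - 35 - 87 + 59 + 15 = 4*l^2 - 16*l - 48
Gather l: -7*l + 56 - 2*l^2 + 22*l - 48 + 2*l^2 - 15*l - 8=0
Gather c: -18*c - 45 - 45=-18*c - 90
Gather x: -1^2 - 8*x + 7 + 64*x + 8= 56*x + 14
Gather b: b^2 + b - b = b^2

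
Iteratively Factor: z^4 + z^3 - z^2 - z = (z)*(z^3 + z^2 - z - 1) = z*(z + 1)*(z^2 - 1) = z*(z + 1)^2*(z - 1)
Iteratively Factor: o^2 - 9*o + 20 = (o - 5)*(o - 4)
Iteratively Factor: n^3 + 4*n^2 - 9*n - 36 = (n - 3)*(n^2 + 7*n + 12) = (n - 3)*(n + 4)*(n + 3)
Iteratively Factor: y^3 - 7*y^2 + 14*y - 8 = (y - 1)*(y^2 - 6*y + 8) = (y - 4)*(y - 1)*(y - 2)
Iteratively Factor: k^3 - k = (k)*(k^2 - 1) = k*(k + 1)*(k - 1)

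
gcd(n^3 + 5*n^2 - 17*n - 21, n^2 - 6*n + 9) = n - 3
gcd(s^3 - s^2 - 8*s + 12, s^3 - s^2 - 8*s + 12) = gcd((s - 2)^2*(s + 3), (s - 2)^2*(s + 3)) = s^3 - s^2 - 8*s + 12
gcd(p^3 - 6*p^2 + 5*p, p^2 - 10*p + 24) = 1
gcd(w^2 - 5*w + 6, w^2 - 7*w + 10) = w - 2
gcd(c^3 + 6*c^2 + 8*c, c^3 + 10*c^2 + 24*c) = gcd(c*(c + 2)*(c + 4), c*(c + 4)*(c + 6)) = c^2 + 4*c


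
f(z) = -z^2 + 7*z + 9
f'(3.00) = 1.00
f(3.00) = 21.00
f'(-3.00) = 13.00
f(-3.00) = -21.00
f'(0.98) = 5.04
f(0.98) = 14.90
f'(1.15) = 4.70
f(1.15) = 15.73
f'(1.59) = 3.82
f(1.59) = 17.60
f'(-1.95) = 10.90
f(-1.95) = -8.45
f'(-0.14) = 7.28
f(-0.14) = 8.00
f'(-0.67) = 8.34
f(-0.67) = 3.86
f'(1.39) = 4.22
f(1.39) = 16.80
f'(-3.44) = 13.88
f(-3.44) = -26.91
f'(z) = 7 - 2*z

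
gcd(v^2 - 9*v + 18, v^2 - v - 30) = v - 6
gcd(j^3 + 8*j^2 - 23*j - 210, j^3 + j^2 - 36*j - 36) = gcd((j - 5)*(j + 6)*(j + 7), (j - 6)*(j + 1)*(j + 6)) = j + 6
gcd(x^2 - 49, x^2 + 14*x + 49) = x + 7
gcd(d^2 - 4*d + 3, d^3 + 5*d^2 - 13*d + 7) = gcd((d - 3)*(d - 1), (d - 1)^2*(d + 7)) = d - 1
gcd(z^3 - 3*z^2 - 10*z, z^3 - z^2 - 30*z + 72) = 1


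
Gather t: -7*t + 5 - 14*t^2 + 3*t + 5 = -14*t^2 - 4*t + 10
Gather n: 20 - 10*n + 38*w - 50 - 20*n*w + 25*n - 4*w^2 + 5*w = n*(15 - 20*w) - 4*w^2 + 43*w - 30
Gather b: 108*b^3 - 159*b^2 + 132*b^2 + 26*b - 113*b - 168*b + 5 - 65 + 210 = 108*b^3 - 27*b^2 - 255*b + 150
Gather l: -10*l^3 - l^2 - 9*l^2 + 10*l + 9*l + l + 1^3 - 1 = -10*l^3 - 10*l^2 + 20*l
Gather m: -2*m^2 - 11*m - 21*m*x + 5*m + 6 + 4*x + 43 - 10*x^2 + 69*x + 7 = -2*m^2 + m*(-21*x - 6) - 10*x^2 + 73*x + 56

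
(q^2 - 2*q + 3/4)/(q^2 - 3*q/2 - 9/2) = (-4*q^2 + 8*q - 3)/(2*(-2*q^2 + 3*q + 9))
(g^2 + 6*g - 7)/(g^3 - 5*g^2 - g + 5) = (g + 7)/(g^2 - 4*g - 5)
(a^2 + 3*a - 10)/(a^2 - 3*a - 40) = (a - 2)/(a - 8)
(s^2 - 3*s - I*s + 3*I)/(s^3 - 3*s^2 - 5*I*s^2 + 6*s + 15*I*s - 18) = (s - I)/(s^2 - 5*I*s + 6)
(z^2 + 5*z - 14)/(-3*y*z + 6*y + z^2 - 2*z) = (-z - 7)/(3*y - z)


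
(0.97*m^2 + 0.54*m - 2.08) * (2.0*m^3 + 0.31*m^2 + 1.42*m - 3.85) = 1.94*m^5 + 1.3807*m^4 - 2.6152*m^3 - 3.6125*m^2 - 5.0326*m + 8.008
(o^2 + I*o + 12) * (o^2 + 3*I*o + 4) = o^4 + 4*I*o^3 + 13*o^2 + 40*I*o + 48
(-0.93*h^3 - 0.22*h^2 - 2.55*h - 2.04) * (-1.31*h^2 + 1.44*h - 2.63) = 1.2183*h^5 - 1.051*h^4 + 5.4696*h^3 - 0.421*h^2 + 3.7689*h + 5.3652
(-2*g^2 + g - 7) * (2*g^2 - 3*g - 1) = -4*g^4 + 8*g^3 - 15*g^2 + 20*g + 7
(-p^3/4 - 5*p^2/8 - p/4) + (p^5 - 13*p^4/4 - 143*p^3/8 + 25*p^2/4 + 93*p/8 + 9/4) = p^5 - 13*p^4/4 - 145*p^3/8 + 45*p^2/8 + 91*p/8 + 9/4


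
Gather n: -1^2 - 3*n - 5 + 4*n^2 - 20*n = 4*n^2 - 23*n - 6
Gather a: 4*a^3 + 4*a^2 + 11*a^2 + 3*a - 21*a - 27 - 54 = 4*a^3 + 15*a^2 - 18*a - 81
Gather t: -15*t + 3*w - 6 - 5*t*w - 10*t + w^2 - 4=t*(-5*w - 25) + w^2 + 3*w - 10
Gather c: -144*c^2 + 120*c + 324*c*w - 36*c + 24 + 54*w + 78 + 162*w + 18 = -144*c^2 + c*(324*w + 84) + 216*w + 120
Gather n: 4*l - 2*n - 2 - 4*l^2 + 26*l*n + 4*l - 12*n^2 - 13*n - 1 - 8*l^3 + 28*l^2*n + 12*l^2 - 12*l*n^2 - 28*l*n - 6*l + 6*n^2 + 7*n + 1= -8*l^3 + 8*l^2 + 2*l + n^2*(-12*l - 6) + n*(28*l^2 - 2*l - 8) - 2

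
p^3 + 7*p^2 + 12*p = p*(p + 3)*(p + 4)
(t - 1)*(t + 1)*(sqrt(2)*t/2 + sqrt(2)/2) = sqrt(2)*t^3/2 + sqrt(2)*t^2/2 - sqrt(2)*t/2 - sqrt(2)/2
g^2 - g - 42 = (g - 7)*(g + 6)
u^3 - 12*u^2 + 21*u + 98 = (u - 7)^2*(u + 2)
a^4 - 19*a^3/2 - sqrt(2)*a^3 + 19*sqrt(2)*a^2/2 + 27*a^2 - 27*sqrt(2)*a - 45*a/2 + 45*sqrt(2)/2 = (a - 5)*(a - 3)*(a - 3/2)*(a - sqrt(2))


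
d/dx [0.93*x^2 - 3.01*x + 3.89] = 1.86*x - 3.01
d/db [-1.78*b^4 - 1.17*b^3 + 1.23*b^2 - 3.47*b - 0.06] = -7.12*b^3 - 3.51*b^2 + 2.46*b - 3.47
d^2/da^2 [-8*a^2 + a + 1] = -16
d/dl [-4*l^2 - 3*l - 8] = -8*l - 3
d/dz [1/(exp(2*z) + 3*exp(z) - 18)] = (-2*exp(z) - 3)*exp(z)/(exp(2*z) + 3*exp(z) - 18)^2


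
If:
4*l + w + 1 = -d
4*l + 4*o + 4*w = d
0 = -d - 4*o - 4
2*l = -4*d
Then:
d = 4/9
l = -8/9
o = -10/9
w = 19/9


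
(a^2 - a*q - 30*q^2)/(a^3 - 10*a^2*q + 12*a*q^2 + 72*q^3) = (-a - 5*q)/(-a^2 + 4*a*q + 12*q^2)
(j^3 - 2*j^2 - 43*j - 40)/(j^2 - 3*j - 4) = (j^2 - 3*j - 40)/(j - 4)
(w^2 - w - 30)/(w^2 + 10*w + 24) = (w^2 - w - 30)/(w^2 + 10*w + 24)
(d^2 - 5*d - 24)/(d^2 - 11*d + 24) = (d + 3)/(d - 3)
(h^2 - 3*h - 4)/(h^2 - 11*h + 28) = (h + 1)/(h - 7)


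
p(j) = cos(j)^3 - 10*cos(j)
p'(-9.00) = -3.09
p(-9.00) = 8.35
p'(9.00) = 3.09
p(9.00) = 8.35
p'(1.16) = 8.73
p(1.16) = -3.93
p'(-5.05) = 9.12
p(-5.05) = -3.28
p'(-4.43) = 9.38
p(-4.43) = 2.76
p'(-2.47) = -5.08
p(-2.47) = 7.35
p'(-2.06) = -8.24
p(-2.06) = 4.60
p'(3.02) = 0.85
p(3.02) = 8.95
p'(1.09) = 8.30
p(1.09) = -4.53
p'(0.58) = 4.33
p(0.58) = -7.78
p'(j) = -3*sin(j)*cos(j)^2 + 10*sin(j)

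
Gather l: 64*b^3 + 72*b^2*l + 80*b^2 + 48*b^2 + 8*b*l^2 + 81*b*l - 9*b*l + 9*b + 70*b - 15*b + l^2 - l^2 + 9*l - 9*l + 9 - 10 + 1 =64*b^3 + 128*b^2 + 8*b*l^2 + 64*b + l*(72*b^2 + 72*b)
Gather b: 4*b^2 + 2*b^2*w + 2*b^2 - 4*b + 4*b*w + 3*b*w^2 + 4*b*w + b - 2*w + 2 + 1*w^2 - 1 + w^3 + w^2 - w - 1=b^2*(2*w + 6) + b*(3*w^2 + 8*w - 3) + w^3 + 2*w^2 - 3*w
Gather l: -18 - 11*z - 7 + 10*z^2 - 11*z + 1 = 10*z^2 - 22*z - 24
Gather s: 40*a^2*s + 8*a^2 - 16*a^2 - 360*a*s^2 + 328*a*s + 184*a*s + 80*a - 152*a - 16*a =-8*a^2 - 360*a*s^2 - 88*a + s*(40*a^2 + 512*a)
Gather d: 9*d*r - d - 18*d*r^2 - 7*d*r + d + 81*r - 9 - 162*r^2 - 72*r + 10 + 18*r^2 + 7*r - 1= d*(-18*r^2 + 2*r) - 144*r^2 + 16*r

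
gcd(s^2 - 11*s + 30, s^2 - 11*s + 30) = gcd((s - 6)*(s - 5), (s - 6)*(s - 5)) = s^2 - 11*s + 30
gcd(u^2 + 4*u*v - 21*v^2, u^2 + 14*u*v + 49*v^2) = u + 7*v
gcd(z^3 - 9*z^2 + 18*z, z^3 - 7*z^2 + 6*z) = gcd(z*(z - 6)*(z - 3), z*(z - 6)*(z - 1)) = z^2 - 6*z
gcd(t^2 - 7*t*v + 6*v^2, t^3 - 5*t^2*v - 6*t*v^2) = t - 6*v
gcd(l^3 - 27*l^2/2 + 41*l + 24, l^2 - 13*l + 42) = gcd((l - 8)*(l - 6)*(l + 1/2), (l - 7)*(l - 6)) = l - 6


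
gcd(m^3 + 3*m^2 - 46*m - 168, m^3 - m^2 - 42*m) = m^2 - m - 42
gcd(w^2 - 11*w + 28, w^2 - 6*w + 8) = w - 4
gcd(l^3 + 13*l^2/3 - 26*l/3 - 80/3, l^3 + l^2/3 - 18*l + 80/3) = l^2 + 7*l/3 - 40/3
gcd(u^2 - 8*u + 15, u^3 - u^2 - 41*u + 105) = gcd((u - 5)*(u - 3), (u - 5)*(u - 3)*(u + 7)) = u^2 - 8*u + 15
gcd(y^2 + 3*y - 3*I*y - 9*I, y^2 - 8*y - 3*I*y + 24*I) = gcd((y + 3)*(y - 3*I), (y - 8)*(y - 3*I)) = y - 3*I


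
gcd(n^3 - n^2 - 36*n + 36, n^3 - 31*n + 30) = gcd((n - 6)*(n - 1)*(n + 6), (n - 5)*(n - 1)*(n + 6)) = n^2 + 5*n - 6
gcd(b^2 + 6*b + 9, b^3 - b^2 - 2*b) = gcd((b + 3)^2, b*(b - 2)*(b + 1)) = 1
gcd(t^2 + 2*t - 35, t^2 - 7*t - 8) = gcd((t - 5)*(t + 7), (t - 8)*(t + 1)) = 1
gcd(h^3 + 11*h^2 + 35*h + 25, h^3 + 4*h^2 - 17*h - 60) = h + 5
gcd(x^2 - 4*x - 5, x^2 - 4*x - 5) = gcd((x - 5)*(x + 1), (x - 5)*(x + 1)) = x^2 - 4*x - 5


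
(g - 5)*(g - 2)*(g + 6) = g^3 - g^2 - 32*g + 60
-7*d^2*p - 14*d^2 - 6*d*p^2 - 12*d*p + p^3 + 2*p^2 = (-7*d + p)*(d + p)*(p + 2)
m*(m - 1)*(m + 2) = m^3 + m^2 - 2*m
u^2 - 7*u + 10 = (u - 5)*(u - 2)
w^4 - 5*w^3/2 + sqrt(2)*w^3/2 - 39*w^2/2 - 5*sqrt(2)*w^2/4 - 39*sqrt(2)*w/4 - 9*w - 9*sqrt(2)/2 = (w - 6)*(w + 1/2)*(w + 3)*(w + sqrt(2)/2)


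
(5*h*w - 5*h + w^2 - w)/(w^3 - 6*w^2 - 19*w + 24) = (5*h + w)/(w^2 - 5*w - 24)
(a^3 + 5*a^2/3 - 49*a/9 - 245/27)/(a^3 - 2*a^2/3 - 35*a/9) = (a + 7/3)/a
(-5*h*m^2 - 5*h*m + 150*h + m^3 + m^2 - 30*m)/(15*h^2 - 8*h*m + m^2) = (-m^2 - m + 30)/(3*h - m)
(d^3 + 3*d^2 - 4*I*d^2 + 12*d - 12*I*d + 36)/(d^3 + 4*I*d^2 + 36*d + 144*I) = (d^2 + d*(3 + 2*I) + 6*I)/(d^2 + 10*I*d - 24)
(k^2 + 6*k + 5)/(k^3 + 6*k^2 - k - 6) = (k + 5)/(k^2 + 5*k - 6)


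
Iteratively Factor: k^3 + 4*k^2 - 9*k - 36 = (k + 3)*(k^2 + k - 12) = (k + 3)*(k + 4)*(k - 3)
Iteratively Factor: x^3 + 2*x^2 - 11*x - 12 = (x + 4)*(x^2 - 2*x - 3) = (x + 1)*(x + 4)*(x - 3)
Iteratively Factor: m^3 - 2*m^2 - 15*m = (m)*(m^2 - 2*m - 15) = m*(m + 3)*(m - 5)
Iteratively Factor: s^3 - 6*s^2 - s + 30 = (s - 5)*(s^2 - s - 6) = (s - 5)*(s - 3)*(s + 2)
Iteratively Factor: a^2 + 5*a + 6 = (a + 2)*(a + 3)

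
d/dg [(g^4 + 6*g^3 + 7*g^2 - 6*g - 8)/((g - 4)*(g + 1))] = g*(2*g^2 - 7*g - 40)/(g^2 - 8*g + 16)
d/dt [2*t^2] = 4*t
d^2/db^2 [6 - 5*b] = 0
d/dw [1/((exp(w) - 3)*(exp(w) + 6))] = (-2*exp(w) - 3)*exp(w)/(exp(4*w) + 6*exp(3*w) - 27*exp(2*w) - 108*exp(w) + 324)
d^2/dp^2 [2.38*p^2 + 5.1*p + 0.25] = 4.76000000000000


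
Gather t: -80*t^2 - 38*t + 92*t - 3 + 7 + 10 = -80*t^2 + 54*t + 14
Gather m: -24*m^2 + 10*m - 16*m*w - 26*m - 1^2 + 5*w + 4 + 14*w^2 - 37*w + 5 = -24*m^2 + m*(-16*w - 16) + 14*w^2 - 32*w + 8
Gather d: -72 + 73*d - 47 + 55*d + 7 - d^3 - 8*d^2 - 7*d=-d^3 - 8*d^2 + 121*d - 112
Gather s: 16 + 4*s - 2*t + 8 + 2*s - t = 6*s - 3*t + 24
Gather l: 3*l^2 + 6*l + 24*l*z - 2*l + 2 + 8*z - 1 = 3*l^2 + l*(24*z + 4) + 8*z + 1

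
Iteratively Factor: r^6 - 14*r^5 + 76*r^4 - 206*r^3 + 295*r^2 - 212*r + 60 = (r - 1)*(r^5 - 13*r^4 + 63*r^3 - 143*r^2 + 152*r - 60) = (r - 3)*(r - 1)*(r^4 - 10*r^3 + 33*r^2 - 44*r + 20) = (r - 3)*(r - 1)^2*(r^3 - 9*r^2 + 24*r - 20) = (r - 3)*(r - 2)*(r - 1)^2*(r^2 - 7*r + 10) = (r - 5)*(r - 3)*(r - 2)*(r - 1)^2*(r - 2)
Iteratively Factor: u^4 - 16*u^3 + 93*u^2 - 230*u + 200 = (u - 4)*(u^3 - 12*u^2 + 45*u - 50) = (u - 5)*(u - 4)*(u^2 - 7*u + 10) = (u - 5)*(u - 4)*(u - 2)*(u - 5)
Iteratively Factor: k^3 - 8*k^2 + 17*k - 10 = (k - 2)*(k^2 - 6*k + 5) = (k - 5)*(k - 2)*(k - 1)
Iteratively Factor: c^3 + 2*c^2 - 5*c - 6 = (c + 3)*(c^2 - c - 2) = (c - 2)*(c + 3)*(c + 1)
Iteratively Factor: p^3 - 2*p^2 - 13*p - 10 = (p - 5)*(p^2 + 3*p + 2) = (p - 5)*(p + 2)*(p + 1)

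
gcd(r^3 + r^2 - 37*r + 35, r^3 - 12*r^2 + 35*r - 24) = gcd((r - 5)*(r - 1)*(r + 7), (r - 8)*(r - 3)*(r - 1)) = r - 1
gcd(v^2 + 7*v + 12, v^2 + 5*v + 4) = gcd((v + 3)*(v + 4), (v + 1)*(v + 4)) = v + 4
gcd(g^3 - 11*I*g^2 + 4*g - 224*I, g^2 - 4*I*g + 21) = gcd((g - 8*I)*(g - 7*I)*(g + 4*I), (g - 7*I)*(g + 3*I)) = g - 7*I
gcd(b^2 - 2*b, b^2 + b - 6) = b - 2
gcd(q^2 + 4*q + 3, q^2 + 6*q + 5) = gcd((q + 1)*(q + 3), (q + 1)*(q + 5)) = q + 1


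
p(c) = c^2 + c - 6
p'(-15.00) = -29.00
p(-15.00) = 204.00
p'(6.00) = 13.00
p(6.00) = 36.00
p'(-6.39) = -11.78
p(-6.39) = 28.44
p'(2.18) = 5.36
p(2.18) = 0.93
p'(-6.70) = -12.40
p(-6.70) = 32.19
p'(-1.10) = -1.20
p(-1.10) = -5.89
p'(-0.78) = -0.56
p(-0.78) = -6.17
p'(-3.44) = -5.88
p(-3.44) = 2.39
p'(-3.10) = -5.20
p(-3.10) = 0.51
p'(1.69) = 4.38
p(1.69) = -1.45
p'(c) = 2*c + 1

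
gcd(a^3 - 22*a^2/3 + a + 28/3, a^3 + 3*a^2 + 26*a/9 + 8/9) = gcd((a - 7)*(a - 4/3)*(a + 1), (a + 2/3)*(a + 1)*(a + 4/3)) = a + 1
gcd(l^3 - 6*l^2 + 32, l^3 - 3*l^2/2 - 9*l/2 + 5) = l + 2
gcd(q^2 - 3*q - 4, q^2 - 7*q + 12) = q - 4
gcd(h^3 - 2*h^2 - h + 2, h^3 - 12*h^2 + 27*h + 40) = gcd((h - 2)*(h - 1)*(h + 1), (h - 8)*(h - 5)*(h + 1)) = h + 1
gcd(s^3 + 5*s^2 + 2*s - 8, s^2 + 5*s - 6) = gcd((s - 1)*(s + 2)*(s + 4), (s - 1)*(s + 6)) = s - 1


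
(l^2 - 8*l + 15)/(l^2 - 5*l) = (l - 3)/l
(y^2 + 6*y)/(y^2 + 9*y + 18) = y/(y + 3)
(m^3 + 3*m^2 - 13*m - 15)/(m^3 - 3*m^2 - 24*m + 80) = (m^2 - 2*m - 3)/(m^2 - 8*m + 16)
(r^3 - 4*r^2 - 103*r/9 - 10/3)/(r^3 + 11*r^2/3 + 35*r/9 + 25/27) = 3*(r - 6)/(3*r + 5)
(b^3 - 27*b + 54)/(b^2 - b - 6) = (b^2 + 3*b - 18)/(b + 2)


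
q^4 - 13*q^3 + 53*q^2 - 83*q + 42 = (q - 7)*(q - 3)*(q - 2)*(q - 1)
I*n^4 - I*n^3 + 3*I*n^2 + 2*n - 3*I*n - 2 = (n - I)^2*(n + 2*I)*(I*n - I)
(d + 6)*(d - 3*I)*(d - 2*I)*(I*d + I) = I*d^4 + 5*d^3 + 7*I*d^3 + 35*d^2 + 30*d - 42*I*d - 36*I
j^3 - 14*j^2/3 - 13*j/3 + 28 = (j - 4)*(j - 3)*(j + 7/3)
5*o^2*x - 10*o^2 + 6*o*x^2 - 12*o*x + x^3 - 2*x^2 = (o + x)*(5*o + x)*(x - 2)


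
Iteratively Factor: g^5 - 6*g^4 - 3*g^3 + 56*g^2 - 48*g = (g - 4)*(g^4 - 2*g^3 - 11*g^2 + 12*g) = (g - 4)^2*(g^3 + 2*g^2 - 3*g) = g*(g - 4)^2*(g^2 + 2*g - 3) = g*(g - 4)^2*(g + 3)*(g - 1)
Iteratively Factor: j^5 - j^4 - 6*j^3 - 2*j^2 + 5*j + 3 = (j - 1)*(j^4 - 6*j^2 - 8*j - 3) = (j - 1)*(j + 1)*(j^3 - j^2 - 5*j - 3) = (j - 1)*(j + 1)^2*(j^2 - 2*j - 3) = (j - 3)*(j - 1)*(j + 1)^2*(j + 1)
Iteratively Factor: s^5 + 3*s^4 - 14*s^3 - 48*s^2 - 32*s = (s + 1)*(s^4 + 2*s^3 - 16*s^2 - 32*s) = (s + 1)*(s + 2)*(s^3 - 16*s) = s*(s + 1)*(s + 2)*(s^2 - 16) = s*(s - 4)*(s + 1)*(s + 2)*(s + 4)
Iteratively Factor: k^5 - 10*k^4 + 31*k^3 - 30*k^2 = (k)*(k^4 - 10*k^3 + 31*k^2 - 30*k) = k^2*(k^3 - 10*k^2 + 31*k - 30) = k^2*(k - 2)*(k^2 - 8*k + 15) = k^2*(k - 5)*(k - 2)*(k - 3)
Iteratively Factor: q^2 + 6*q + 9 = (q + 3)*(q + 3)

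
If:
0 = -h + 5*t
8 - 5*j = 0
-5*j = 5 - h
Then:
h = 13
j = 8/5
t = 13/5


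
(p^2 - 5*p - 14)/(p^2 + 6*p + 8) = (p - 7)/(p + 4)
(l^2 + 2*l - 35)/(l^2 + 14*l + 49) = (l - 5)/(l + 7)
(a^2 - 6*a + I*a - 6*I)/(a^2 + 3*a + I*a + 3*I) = (a - 6)/(a + 3)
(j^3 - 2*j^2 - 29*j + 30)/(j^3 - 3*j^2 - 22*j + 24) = (j + 5)/(j + 4)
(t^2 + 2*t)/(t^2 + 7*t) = (t + 2)/(t + 7)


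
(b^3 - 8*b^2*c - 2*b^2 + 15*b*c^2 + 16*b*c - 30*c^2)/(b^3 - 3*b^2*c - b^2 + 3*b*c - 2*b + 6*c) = (b - 5*c)/(b + 1)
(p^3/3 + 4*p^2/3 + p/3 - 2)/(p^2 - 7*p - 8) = (-p^3 - 4*p^2 - p + 6)/(3*(-p^2 + 7*p + 8))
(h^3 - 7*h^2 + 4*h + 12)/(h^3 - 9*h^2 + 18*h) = (h^2 - h - 2)/(h*(h - 3))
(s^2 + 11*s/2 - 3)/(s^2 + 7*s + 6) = (s - 1/2)/(s + 1)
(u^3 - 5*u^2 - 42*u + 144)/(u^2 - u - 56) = (u^2 + 3*u - 18)/(u + 7)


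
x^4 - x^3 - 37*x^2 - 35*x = x*(x - 7)*(x + 1)*(x + 5)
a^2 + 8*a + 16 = (a + 4)^2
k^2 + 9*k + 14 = (k + 2)*(k + 7)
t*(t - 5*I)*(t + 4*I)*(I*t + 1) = I*t^4 + 2*t^3 + 19*I*t^2 + 20*t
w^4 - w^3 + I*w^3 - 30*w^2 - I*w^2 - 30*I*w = w*(w - 6)*(w + 5)*(w + I)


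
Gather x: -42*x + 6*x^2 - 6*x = 6*x^2 - 48*x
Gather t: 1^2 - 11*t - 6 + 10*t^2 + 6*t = 10*t^2 - 5*t - 5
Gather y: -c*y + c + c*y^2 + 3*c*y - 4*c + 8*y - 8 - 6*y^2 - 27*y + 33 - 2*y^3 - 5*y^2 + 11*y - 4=-3*c - 2*y^3 + y^2*(c - 11) + y*(2*c - 8) + 21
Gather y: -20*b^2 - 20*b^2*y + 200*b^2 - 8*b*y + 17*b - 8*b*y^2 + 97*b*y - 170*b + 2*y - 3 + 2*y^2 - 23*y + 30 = 180*b^2 - 153*b + y^2*(2 - 8*b) + y*(-20*b^2 + 89*b - 21) + 27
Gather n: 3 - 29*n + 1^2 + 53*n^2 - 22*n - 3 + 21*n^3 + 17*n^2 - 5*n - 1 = 21*n^3 + 70*n^2 - 56*n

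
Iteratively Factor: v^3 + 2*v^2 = (v)*(v^2 + 2*v) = v^2*(v + 2)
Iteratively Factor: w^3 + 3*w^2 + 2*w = (w + 1)*(w^2 + 2*w) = w*(w + 1)*(w + 2)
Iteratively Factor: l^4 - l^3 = (l)*(l^3 - l^2) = l*(l - 1)*(l^2) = l^2*(l - 1)*(l)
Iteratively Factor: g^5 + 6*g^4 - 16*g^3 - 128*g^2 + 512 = (g + 4)*(g^4 + 2*g^3 - 24*g^2 - 32*g + 128) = (g + 4)^2*(g^3 - 2*g^2 - 16*g + 32) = (g - 4)*(g + 4)^2*(g^2 + 2*g - 8) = (g - 4)*(g + 4)^3*(g - 2)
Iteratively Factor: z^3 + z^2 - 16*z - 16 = (z - 4)*(z^2 + 5*z + 4) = (z - 4)*(z + 4)*(z + 1)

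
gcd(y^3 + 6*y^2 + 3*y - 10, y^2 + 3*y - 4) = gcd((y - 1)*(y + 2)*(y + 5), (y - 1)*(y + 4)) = y - 1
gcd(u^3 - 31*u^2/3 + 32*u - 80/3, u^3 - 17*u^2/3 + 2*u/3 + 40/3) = u - 5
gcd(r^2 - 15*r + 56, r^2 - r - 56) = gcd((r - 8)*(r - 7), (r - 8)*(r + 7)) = r - 8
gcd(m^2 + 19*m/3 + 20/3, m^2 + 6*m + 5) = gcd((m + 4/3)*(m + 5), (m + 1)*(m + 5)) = m + 5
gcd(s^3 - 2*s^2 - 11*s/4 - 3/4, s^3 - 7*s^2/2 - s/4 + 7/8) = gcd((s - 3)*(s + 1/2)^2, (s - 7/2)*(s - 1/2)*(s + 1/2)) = s + 1/2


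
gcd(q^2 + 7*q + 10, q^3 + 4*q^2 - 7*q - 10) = q + 5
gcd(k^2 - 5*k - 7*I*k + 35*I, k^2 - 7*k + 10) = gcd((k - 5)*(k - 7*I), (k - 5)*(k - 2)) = k - 5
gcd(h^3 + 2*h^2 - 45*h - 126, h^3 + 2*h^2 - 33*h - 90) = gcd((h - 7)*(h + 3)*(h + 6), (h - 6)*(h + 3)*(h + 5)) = h + 3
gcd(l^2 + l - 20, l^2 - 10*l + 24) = l - 4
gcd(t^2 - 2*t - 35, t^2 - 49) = t - 7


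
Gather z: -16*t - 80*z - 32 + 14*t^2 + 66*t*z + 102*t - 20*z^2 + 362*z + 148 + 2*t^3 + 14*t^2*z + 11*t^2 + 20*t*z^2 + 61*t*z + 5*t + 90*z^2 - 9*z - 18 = 2*t^3 + 25*t^2 + 91*t + z^2*(20*t + 70) + z*(14*t^2 + 127*t + 273) + 98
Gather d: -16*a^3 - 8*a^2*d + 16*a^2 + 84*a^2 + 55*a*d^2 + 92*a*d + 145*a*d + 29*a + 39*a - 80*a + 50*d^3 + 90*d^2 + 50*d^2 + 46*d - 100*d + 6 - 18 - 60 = -16*a^3 + 100*a^2 - 12*a + 50*d^3 + d^2*(55*a + 140) + d*(-8*a^2 + 237*a - 54) - 72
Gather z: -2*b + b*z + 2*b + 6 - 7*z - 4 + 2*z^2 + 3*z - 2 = 2*z^2 + z*(b - 4)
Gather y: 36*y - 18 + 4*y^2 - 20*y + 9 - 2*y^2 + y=2*y^2 + 17*y - 9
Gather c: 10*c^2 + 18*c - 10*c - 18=10*c^2 + 8*c - 18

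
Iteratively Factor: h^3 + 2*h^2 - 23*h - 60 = (h - 5)*(h^2 + 7*h + 12) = (h - 5)*(h + 3)*(h + 4)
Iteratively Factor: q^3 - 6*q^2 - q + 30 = (q - 3)*(q^2 - 3*q - 10) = (q - 3)*(q + 2)*(q - 5)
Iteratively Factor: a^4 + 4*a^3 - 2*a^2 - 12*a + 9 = (a - 1)*(a^3 + 5*a^2 + 3*a - 9) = (a - 1)^2*(a^2 + 6*a + 9) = (a - 1)^2*(a + 3)*(a + 3)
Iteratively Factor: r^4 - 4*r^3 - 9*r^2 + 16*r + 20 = (r - 2)*(r^3 - 2*r^2 - 13*r - 10) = (r - 2)*(r + 2)*(r^2 - 4*r - 5) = (r - 5)*(r - 2)*(r + 2)*(r + 1)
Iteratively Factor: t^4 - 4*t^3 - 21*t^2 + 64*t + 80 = (t + 4)*(t^3 - 8*t^2 + 11*t + 20) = (t + 1)*(t + 4)*(t^2 - 9*t + 20) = (t - 5)*(t + 1)*(t + 4)*(t - 4)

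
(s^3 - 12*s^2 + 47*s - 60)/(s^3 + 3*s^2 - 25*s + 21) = (s^2 - 9*s + 20)/(s^2 + 6*s - 7)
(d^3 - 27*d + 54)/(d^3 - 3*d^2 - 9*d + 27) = (d + 6)/(d + 3)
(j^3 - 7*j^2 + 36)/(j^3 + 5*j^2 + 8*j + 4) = (j^2 - 9*j + 18)/(j^2 + 3*j + 2)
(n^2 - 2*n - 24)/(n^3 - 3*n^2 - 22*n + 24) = 1/(n - 1)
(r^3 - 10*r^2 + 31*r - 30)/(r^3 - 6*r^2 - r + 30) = (r - 2)/(r + 2)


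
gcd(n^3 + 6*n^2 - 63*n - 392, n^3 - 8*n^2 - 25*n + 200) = n - 8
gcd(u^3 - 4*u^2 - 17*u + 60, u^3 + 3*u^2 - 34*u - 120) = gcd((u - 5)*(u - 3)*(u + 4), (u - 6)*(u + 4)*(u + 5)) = u + 4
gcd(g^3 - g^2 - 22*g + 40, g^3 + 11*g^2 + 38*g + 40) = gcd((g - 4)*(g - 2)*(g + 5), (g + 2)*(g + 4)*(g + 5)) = g + 5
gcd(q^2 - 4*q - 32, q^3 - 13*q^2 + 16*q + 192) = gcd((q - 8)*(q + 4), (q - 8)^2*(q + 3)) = q - 8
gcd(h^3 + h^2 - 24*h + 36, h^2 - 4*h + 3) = h - 3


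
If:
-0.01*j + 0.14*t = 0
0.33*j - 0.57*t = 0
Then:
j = 0.00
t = 0.00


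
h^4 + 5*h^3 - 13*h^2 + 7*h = h*(h - 1)^2*(h + 7)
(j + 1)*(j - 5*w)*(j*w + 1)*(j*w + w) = j^4*w^2 - 5*j^3*w^3 + 2*j^3*w^2 + j^3*w - 10*j^2*w^3 - 4*j^2*w^2 + 2*j^2*w - 5*j*w^3 - 10*j*w^2 + j*w - 5*w^2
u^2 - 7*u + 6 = (u - 6)*(u - 1)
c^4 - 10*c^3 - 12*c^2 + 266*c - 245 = (c - 7)^2*(c - 1)*(c + 5)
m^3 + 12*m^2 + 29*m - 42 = (m - 1)*(m + 6)*(m + 7)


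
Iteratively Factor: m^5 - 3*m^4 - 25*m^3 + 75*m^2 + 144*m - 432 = (m - 4)*(m^4 + m^3 - 21*m^2 - 9*m + 108) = (m - 4)*(m - 3)*(m^3 + 4*m^2 - 9*m - 36) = (m - 4)*(m - 3)^2*(m^2 + 7*m + 12) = (m - 4)*(m - 3)^2*(m + 4)*(m + 3)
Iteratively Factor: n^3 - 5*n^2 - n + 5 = (n - 5)*(n^2 - 1) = (n - 5)*(n + 1)*(n - 1)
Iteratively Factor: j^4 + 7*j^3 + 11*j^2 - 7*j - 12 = (j - 1)*(j^3 + 8*j^2 + 19*j + 12) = (j - 1)*(j + 1)*(j^2 + 7*j + 12) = (j - 1)*(j + 1)*(j + 4)*(j + 3)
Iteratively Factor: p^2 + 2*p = (p + 2)*(p)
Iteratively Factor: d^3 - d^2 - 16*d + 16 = (d - 1)*(d^2 - 16) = (d - 4)*(d - 1)*(d + 4)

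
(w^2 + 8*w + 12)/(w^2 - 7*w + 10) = (w^2 + 8*w + 12)/(w^2 - 7*w + 10)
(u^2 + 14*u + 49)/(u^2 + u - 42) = (u + 7)/(u - 6)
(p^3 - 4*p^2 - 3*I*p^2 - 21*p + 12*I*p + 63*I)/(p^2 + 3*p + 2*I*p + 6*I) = (p^2 - p*(7 + 3*I) + 21*I)/(p + 2*I)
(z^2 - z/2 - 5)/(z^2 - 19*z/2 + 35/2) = (z + 2)/(z - 7)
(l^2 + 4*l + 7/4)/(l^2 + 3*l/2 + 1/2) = (l + 7/2)/(l + 1)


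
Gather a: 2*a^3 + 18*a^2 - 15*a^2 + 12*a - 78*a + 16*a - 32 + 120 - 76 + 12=2*a^3 + 3*a^2 - 50*a + 24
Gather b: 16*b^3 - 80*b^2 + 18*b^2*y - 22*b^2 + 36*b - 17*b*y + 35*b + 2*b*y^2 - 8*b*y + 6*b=16*b^3 + b^2*(18*y - 102) + b*(2*y^2 - 25*y + 77)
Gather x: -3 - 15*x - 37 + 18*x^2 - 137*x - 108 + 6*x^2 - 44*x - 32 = 24*x^2 - 196*x - 180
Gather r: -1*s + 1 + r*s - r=r*(s - 1) - s + 1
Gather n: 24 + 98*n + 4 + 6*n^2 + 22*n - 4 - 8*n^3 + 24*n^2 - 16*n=-8*n^3 + 30*n^2 + 104*n + 24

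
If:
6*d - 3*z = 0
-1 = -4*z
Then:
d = 1/8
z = 1/4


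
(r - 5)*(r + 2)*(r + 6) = r^3 + 3*r^2 - 28*r - 60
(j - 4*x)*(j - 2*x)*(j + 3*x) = j^3 - 3*j^2*x - 10*j*x^2 + 24*x^3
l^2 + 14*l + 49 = (l + 7)^2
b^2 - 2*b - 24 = (b - 6)*(b + 4)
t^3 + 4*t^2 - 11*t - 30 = (t - 3)*(t + 2)*(t + 5)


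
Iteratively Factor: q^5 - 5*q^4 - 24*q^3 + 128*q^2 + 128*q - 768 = (q - 4)*(q^4 - q^3 - 28*q^2 + 16*q + 192) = (q - 4)*(q + 4)*(q^3 - 5*q^2 - 8*q + 48) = (q - 4)^2*(q + 4)*(q^2 - q - 12) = (q - 4)^3*(q + 4)*(q + 3)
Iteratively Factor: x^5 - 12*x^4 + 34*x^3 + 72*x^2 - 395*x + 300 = (x - 5)*(x^4 - 7*x^3 - x^2 + 67*x - 60) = (x - 5)*(x - 4)*(x^3 - 3*x^2 - 13*x + 15) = (x - 5)^2*(x - 4)*(x^2 + 2*x - 3) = (x - 5)^2*(x - 4)*(x + 3)*(x - 1)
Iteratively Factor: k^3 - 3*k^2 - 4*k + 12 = (k - 2)*(k^2 - k - 6) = (k - 3)*(k - 2)*(k + 2)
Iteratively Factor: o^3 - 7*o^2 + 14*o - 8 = (o - 4)*(o^2 - 3*o + 2) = (o - 4)*(o - 1)*(o - 2)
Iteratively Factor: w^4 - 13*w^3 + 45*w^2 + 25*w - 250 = (w - 5)*(w^3 - 8*w^2 + 5*w + 50) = (w - 5)*(w + 2)*(w^2 - 10*w + 25) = (w - 5)^2*(w + 2)*(w - 5)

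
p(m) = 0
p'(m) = 0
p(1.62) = 0.00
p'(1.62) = 0.00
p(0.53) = 0.00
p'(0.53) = 0.00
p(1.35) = 0.00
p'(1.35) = 0.00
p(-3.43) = 0.00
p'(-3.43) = 0.00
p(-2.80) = 0.00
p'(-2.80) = 0.00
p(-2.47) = 0.00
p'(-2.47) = 0.00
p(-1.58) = 0.00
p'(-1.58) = 0.00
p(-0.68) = 0.00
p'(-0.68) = 0.00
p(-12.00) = 0.00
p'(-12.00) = 0.00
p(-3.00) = 0.00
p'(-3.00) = 0.00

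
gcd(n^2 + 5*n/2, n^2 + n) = n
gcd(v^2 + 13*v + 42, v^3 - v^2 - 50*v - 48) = v + 6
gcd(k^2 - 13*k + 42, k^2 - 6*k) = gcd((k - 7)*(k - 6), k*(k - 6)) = k - 6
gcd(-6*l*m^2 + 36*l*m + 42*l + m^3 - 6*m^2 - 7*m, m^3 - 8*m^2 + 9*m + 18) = m + 1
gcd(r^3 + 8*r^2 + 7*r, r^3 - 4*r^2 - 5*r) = r^2 + r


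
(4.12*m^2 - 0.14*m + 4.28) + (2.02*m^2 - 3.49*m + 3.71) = 6.14*m^2 - 3.63*m + 7.99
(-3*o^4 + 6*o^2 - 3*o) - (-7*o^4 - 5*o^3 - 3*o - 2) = 4*o^4 + 5*o^3 + 6*o^2 + 2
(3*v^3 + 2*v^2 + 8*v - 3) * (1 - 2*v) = -6*v^4 - v^3 - 14*v^2 + 14*v - 3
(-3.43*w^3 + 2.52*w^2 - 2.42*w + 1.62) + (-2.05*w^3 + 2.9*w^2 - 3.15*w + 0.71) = -5.48*w^3 + 5.42*w^2 - 5.57*w + 2.33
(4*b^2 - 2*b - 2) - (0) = 4*b^2 - 2*b - 2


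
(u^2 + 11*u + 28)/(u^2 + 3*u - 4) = (u + 7)/(u - 1)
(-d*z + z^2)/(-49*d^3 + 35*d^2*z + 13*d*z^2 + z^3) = z/(49*d^2 + 14*d*z + z^2)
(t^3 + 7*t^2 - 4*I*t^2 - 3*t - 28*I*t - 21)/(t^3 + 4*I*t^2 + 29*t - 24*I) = (t + 7)/(t + 8*I)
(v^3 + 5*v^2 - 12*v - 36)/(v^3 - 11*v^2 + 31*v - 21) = (v^2 + 8*v + 12)/(v^2 - 8*v + 7)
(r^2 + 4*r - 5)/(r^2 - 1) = (r + 5)/(r + 1)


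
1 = 1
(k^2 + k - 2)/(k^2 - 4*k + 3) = (k + 2)/(k - 3)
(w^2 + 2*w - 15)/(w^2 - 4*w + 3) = (w + 5)/(w - 1)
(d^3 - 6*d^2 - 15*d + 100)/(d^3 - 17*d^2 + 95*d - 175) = (d + 4)/(d - 7)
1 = 1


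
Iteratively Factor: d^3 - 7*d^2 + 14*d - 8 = (d - 1)*(d^2 - 6*d + 8) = (d - 2)*(d - 1)*(d - 4)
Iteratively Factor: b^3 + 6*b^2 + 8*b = (b + 4)*(b^2 + 2*b) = (b + 2)*(b + 4)*(b)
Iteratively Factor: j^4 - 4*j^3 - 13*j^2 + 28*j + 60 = (j + 2)*(j^3 - 6*j^2 - j + 30) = (j - 5)*(j + 2)*(j^2 - j - 6) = (j - 5)*(j - 3)*(j + 2)*(j + 2)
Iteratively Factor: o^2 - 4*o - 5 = (o - 5)*(o + 1)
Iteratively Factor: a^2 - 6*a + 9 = (a - 3)*(a - 3)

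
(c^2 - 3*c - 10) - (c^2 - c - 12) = 2 - 2*c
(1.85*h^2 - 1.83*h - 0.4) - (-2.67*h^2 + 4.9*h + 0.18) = 4.52*h^2 - 6.73*h - 0.58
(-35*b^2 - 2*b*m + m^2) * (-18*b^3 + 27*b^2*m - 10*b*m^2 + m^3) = 630*b^5 - 909*b^4*m + 278*b^3*m^2 + 12*b^2*m^3 - 12*b*m^4 + m^5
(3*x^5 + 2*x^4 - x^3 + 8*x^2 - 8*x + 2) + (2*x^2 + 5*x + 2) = 3*x^5 + 2*x^4 - x^3 + 10*x^2 - 3*x + 4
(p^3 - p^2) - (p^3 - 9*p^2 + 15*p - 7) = 8*p^2 - 15*p + 7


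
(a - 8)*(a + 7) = a^2 - a - 56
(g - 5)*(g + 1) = g^2 - 4*g - 5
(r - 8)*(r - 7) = r^2 - 15*r + 56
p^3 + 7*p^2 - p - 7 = (p - 1)*(p + 1)*(p + 7)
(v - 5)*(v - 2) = v^2 - 7*v + 10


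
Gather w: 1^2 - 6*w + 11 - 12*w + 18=30 - 18*w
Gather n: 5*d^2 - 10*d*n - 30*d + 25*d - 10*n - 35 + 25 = 5*d^2 - 5*d + n*(-10*d - 10) - 10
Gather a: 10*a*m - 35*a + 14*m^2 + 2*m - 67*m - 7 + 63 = a*(10*m - 35) + 14*m^2 - 65*m + 56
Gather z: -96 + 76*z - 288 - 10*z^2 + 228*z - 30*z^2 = -40*z^2 + 304*z - 384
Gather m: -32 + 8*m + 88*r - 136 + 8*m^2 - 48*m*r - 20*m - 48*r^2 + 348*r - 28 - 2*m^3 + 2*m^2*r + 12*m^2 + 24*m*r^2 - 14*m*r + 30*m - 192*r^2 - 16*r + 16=-2*m^3 + m^2*(2*r + 20) + m*(24*r^2 - 62*r + 18) - 240*r^2 + 420*r - 180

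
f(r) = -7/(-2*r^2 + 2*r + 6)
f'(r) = -7*(4*r - 2)/(-2*r^2 + 2*r + 6)^2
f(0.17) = -1.11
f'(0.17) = 0.23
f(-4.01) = 0.20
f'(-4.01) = 0.11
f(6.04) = 0.13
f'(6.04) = -0.05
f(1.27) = -1.32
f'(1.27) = -0.76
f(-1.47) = 5.55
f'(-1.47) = 34.65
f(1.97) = -3.21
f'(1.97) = -8.68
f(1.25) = -1.30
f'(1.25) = -0.73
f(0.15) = -1.12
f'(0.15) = 0.25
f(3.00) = 1.17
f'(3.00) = -1.94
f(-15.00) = 0.01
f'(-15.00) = 0.00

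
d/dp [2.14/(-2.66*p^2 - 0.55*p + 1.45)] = (11.3848*p + 1.177)/(2.66*p^2 + 0.55*p - 1.45)^2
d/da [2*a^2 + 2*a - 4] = 4*a + 2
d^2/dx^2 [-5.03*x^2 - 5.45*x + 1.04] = -10.0600000000000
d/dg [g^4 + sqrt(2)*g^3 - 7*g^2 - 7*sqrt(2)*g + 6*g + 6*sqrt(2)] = 4*g^3 + 3*sqrt(2)*g^2 - 14*g - 7*sqrt(2) + 6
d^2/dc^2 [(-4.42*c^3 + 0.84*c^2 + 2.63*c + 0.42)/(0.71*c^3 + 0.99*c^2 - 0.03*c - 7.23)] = (7.06052400000002*c^6 + 7.389822*c^5 - 258.530454*c^4 + 7.12633199999992*c^3 + 194.745744*c^2 - 1260.46773*c + 92.690802)/(0.357911*c^9 + 1.497177*c^8 + 2.042244*c^7 - 10.090152*c^6 - 30.578094*c^5 - 20.331702*c^4 + 112.629636*c^3 + 155.230992*c^2 - 4.704561*c - 377.933067)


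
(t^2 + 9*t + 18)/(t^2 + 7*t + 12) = (t + 6)/(t + 4)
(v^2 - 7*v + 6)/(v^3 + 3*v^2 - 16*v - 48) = (v^2 - 7*v + 6)/(v^3 + 3*v^2 - 16*v - 48)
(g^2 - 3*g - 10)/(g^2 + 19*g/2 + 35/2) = 2*(g^2 - 3*g - 10)/(2*g^2 + 19*g + 35)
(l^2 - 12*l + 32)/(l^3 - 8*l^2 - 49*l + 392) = (l - 4)/(l^2 - 49)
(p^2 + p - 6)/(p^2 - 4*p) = (p^2 + p - 6)/(p*(p - 4))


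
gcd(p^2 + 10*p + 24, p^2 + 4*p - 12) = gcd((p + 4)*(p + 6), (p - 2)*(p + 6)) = p + 6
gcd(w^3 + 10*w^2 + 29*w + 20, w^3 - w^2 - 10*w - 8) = w + 1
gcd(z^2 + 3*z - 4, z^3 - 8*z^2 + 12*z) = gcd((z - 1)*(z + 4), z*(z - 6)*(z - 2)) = 1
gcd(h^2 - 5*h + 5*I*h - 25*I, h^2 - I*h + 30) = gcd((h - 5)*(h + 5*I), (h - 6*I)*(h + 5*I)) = h + 5*I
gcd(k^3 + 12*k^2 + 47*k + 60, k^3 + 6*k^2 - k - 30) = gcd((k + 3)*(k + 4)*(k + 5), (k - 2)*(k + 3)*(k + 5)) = k^2 + 8*k + 15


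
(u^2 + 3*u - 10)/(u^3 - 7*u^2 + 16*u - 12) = (u + 5)/(u^2 - 5*u + 6)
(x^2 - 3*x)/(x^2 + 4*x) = (x - 3)/(x + 4)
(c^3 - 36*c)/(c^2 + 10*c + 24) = c*(c - 6)/(c + 4)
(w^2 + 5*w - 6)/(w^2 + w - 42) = (w^2 + 5*w - 6)/(w^2 + w - 42)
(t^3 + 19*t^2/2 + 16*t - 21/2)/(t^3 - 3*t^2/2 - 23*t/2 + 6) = (t + 7)/(t - 4)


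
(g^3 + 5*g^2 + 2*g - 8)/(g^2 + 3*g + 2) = (g^2 + 3*g - 4)/(g + 1)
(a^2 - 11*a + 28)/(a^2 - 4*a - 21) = (a - 4)/(a + 3)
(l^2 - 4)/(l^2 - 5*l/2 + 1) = 2*(l + 2)/(2*l - 1)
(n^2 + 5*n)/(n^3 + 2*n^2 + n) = (n + 5)/(n^2 + 2*n + 1)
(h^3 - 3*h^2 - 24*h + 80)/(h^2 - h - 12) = (h^2 + h - 20)/(h + 3)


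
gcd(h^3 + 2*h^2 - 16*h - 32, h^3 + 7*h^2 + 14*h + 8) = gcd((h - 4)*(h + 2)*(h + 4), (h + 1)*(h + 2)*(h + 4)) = h^2 + 6*h + 8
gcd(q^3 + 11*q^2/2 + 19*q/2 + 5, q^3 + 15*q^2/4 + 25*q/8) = q + 5/2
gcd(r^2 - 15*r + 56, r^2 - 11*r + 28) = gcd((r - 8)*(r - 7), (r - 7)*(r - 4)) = r - 7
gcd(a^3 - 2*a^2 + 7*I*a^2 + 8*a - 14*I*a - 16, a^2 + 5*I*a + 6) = a - I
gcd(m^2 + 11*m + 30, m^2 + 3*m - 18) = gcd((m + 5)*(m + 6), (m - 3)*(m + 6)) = m + 6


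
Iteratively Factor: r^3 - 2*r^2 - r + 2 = (r - 2)*(r^2 - 1) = (r - 2)*(r - 1)*(r + 1)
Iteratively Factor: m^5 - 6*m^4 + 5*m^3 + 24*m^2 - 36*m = (m - 3)*(m^4 - 3*m^3 - 4*m^2 + 12*m) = m*(m - 3)*(m^3 - 3*m^2 - 4*m + 12) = m*(m - 3)*(m - 2)*(m^2 - m - 6) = m*(m - 3)*(m - 2)*(m + 2)*(m - 3)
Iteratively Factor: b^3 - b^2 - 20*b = (b + 4)*(b^2 - 5*b) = (b - 5)*(b + 4)*(b)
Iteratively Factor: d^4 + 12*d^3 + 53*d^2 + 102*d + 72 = (d + 3)*(d^3 + 9*d^2 + 26*d + 24) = (d + 3)*(d + 4)*(d^2 + 5*d + 6) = (d + 2)*(d + 3)*(d + 4)*(d + 3)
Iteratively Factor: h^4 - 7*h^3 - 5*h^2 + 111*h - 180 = (h - 3)*(h^3 - 4*h^2 - 17*h + 60) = (h - 3)^2*(h^2 - h - 20) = (h - 3)^2*(h + 4)*(h - 5)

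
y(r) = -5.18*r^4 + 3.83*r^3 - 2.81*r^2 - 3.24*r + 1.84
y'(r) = -20.72*r^3 + 11.49*r^2 - 5.62*r - 3.24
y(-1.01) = -7.09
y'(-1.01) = 35.50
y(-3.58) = -1049.17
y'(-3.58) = 1114.83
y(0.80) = -2.71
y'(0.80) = -10.99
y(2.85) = -283.31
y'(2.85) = -405.58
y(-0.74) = -0.41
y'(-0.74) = 15.61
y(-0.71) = 0.04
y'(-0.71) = 13.96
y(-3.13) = -630.16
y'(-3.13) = 762.28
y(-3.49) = -952.36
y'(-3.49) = 1037.10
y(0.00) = 1.84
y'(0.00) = -3.24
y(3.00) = -349.34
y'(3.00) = -476.13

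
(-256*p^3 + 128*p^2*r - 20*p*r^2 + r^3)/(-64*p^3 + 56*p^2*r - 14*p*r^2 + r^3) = (8*p - r)/(2*p - r)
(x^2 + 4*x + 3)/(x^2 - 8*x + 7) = (x^2 + 4*x + 3)/(x^2 - 8*x + 7)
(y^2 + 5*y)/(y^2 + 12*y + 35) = y/(y + 7)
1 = 1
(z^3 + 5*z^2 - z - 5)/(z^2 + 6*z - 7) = (z^2 + 6*z + 5)/(z + 7)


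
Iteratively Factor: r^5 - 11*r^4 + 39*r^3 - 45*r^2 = (r - 5)*(r^4 - 6*r^3 + 9*r^2) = (r - 5)*(r - 3)*(r^3 - 3*r^2) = r*(r - 5)*(r - 3)*(r^2 - 3*r) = r*(r - 5)*(r - 3)^2*(r)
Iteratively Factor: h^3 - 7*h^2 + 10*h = (h - 2)*(h^2 - 5*h) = (h - 5)*(h - 2)*(h)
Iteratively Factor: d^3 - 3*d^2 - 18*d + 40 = (d - 5)*(d^2 + 2*d - 8) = (d - 5)*(d + 4)*(d - 2)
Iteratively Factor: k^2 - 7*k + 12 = (k - 3)*(k - 4)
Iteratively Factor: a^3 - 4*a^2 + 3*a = (a - 1)*(a^2 - 3*a) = (a - 3)*(a - 1)*(a)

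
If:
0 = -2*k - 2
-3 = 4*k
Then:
No Solution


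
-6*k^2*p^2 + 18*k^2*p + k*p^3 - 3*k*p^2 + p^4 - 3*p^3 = p*(-2*k + p)*(3*k + p)*(p - 3)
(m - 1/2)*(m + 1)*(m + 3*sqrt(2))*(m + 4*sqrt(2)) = m^4 + m^3/2 + 7*sqrt(2)*m^3 + 7*sqrt(2)*m^2/2 + 47*m^2/2 - 7*sqrt(2)*m/2 + 12*m - 12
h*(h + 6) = h^2 + 6*h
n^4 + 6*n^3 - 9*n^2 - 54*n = n*(n - 3)*(n + 3)*(n + 6)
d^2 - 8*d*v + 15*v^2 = (d - 5*v)*(d - 3*v)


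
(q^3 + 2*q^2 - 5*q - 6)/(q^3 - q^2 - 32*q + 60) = (q^2 + 4*q + 3)/(q^2 + q - 30)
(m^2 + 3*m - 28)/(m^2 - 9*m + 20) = (m + 7)/(m - 5)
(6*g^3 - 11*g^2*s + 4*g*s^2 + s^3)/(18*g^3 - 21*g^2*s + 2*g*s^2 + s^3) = (-g + s)/(-3*g + s)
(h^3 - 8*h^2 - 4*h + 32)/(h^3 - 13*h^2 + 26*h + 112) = (h - 2)/(h - 7)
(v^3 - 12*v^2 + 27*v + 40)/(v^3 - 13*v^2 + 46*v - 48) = (v^2 - 4*v - 5)/(v^2 - 5*v + 6)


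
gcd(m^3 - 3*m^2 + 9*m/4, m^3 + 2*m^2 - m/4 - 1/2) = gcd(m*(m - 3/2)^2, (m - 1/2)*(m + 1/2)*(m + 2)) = 1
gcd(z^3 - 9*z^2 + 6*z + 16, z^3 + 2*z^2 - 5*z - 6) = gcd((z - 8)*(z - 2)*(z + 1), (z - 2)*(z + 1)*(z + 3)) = z^2 - z - 2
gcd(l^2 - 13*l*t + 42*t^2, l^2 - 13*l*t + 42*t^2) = l^2 - 13*l*t + 42*t^2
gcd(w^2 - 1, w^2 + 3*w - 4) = w - 1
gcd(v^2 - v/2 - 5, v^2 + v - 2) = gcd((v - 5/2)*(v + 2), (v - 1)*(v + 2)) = v + 2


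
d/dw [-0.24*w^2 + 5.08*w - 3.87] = 5.08 - 0.48*w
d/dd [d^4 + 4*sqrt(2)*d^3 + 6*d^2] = 4*d*(d^2 + 3*sqrt(2)*d + 3)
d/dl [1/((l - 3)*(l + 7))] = 2*(-l - 2)/(l^4 + 8*l^3 - 26*l^2 - 168*l + 441)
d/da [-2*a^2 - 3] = -4*a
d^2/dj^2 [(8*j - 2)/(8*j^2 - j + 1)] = 4*(12*(1 - 8*j)*(8*j^2 - j + 1) + (4*j - 1)*(16*j - 1)^2)/(8*j^2 - j + 1)^3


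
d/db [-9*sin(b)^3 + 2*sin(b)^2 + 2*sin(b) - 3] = (-27*sin(b)^2 + 4*sin(b) + 2)*cos(b)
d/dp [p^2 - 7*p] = 2*p - 7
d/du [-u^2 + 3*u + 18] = 3 - 2*u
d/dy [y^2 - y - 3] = 2*y - 1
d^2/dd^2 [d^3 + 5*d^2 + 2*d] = 6*d + 10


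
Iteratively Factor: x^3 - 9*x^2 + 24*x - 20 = (x - 5)*(x^2 - 4*x + 4) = (x - 5)*(x - 2)*(x - 2)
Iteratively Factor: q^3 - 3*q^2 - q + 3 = (q + 1)*(q^2 - 4*q + 3) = (q - 1)*(q + 1)*(q - 3)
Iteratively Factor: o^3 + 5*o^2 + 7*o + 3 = (o + 1)*(o^2 + 4*o + 3) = (o + 1)*(o + 3)*(o + 1)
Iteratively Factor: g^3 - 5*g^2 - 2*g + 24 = (g - 4)*(g^2 - g - 6) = (g - 4)*(g - 3)*(g + 2)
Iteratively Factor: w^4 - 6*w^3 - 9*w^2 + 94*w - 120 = (w - 3)*(w^3 - 3*w^2 - 18*w + 40) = (w - 3)*(w - 2)*(w^2 - w - 20) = (w - 3)*(w - 2)*(w + 4)*(w - 5)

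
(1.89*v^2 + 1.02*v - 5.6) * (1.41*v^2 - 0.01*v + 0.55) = 2.6649*v^4 + 1.4193*v^3 - 6.8667*v^2 + 0.617*v - 3.08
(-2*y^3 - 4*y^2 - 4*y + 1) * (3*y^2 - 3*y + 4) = -6*y^5 - 6*y^4 - 8*y^3 - y^2 - 19*y + 4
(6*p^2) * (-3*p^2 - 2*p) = -18*p^4 - 12*p^3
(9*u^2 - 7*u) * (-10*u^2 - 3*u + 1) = -90*u^4 + 43*u^3 + 30*u^2 - 7*u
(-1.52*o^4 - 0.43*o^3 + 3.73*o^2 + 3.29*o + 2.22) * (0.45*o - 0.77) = -0.684*o^5 + 0.9769*o^4 + 2.0096*o^3 - 1.3916*o^2 - 1.5343*o - 1.7094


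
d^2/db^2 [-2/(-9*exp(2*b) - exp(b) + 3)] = 2*(2*(18*exp(b) + 1)^2*exp(b) - (36*exp(b) + 1)*(9*exp(2*b) + exp(b) - 3))*exp(b)/(9*exp(2*b) + exp(b) - 3)^3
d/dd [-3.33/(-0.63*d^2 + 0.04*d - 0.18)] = (0.1332 - 4.1958*d)/(0.63*d^2 - 0.04*d + 0.18)^2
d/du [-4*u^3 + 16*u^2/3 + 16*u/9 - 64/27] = -12*u^2 + 32*u/3 + 16/9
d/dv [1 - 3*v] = -3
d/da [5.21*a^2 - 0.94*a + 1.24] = 10.42*a - 0.94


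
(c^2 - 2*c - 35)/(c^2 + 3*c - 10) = (c - 7)/(c - 2)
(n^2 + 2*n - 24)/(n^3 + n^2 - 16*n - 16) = (n + 6)/(n^2 + 5*n + 4)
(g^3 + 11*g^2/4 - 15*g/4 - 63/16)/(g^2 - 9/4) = (8*g^2 + 34*g + 21)/(4*(2*g + 3))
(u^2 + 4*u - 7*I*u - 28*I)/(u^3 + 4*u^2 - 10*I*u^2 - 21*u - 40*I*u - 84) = 1/(u - 3*I)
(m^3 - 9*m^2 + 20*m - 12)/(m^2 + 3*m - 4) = (m^2 - 8*m + 12)/(m + 4)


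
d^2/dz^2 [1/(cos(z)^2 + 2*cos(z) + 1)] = 2*(cos(z) - cos(2*z) + 2)/(cos(z) + 1)^4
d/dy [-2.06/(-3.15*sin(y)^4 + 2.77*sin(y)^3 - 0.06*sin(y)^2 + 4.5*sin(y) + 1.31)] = (-25.956*sin(y)^3 + 17.1186*sin(y)^2 - 0.2472*sin(y) + 9.27)*cos(y)/(-3.15*sin(y)^4 + 2.77*sin(y)^3 - 0.06*sin(y)^2 + 4.5*sin(y) + 1.31)^2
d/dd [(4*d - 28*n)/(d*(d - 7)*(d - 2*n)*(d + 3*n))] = 4*(d*(-d + 7*n)*(d - 7)*(d - 2*n) + d*(-d + 7*n)*(d - 7)*(d + 3*n) + d*(-d + 7*n)*(d - 2*n)*(d + 3*n) + d*(d - 7)*(d - 2*n)*(d + 3*n) + (-d + 7*n)*(d - 7)*(d - 2*n)*(d + 3*n))/(d^2*(d - 7)^2*(d - 2*n)^2*(d + 3*n)^2)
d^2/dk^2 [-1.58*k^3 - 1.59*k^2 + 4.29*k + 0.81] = -9.48*k - 3.18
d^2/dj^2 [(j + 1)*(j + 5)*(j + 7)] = 6*j + 26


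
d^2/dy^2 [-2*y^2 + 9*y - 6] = -4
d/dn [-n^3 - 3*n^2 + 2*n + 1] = -3*n^2 - 6*n + 2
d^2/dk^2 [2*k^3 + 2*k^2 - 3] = 12*k + 4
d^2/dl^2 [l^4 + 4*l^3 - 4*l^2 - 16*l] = 12*l^2 + 24*l - 8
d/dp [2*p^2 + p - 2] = 4*p + 1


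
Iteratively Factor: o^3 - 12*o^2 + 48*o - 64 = (o - 4)*(o^2 - 8*o + 16) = (o - 4)^2*(o - 4)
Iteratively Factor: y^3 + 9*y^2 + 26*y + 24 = (y + 3)*(y^2 + 6*y + 8) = (y + 2)*(y + 3)*(y + 4)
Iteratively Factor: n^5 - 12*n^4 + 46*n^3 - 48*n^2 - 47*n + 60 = (n - 5)*(n^4 - 7*n^3 + 11*n^2 + 7*n - 12) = (n - 5)*(n - 1)*(n^3 - 6*n^2 + 5*n + 12) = (n - 5)*(n - 3)*(n - 1)*(n^2 - 3*n - 4) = (n - 5)*(n - 4)*(n - 3)*(n - 1)*(n + 1)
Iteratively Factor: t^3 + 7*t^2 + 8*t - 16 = (t - 1)*(t^2 + 8*t + 16) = (t - 1)*(t + 4)*(t + 4)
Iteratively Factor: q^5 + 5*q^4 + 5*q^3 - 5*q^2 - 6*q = (q + 1)*(q^4 + 4*q^3 + q^2 - 6*q) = (q + 1)*(q + 2)*(q^3 + 2*q^2 - 3*q) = (q + 1)*(q + 2)*(q + 3)*(q^2 - q) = (q - 1)*(q + 1)*(q + 2)*(q + 3)*(q)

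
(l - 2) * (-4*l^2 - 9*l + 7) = -4*l^3 - l^2 + 25*l - 14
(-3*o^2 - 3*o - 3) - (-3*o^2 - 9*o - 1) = 6*o - 2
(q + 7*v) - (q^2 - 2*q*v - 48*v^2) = -q^2 + 2*q*v + q + 48*v^2 + 7*v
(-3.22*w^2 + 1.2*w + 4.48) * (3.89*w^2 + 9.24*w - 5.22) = -12.5258*w^4 - 25.0848*w^3 + 45.3236*w^2 + 35.1312*w - 23.3856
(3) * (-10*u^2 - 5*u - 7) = -30*u^2 - 15*u - 21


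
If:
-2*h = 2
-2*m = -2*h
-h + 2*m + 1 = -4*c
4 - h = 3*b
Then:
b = 5/3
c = 0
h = -1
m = -1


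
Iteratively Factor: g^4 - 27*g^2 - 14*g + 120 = (g - 5)*(g^3 + 5*g^2 - 2*g - 24) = (g - 5)*(g + 4)*(g^2 + g - 6) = (g - 5)*(g - 2)*(g + 4)*(g + 3)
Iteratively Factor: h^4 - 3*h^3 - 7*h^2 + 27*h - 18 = (h - 3)*(h^3 - 7*h + 6) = (h - 3)*(h + 3)*(h^2 - 3*h + 2) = (h - 3)*(h - 1)*(h + 3)*(h - 2)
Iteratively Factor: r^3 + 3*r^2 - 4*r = (r + 4)*(r^2 - r) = (r - 1)*(r + 4)*(r)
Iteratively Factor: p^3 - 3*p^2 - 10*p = (p - 5)*(p^2 + 2*p) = (p - 5)*(p + 2)*(p)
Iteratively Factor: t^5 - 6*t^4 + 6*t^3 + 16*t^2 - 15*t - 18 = (t - 2)*(t^4 - 4*t^3 - 2*t^2 + 12*t + 9) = (t - 3)*(t - 2)*(t^3 - t^2 - 5*t - 3) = (t - 3)^2*(t - 2)*(t^2 + 2*t + 1) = (t - 3)^2*(t - 2)*(t + 1)*(t + 1)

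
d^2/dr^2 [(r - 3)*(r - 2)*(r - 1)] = 6*r - 12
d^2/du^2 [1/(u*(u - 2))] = 2*(u^2 + u*(u - 2) + (u - 2)^2)/(u^3*(u - 2)^3)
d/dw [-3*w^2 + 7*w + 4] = 7 - 6*w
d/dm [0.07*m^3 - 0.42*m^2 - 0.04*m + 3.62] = 0.21*m^2 - 0.84*m - 0.04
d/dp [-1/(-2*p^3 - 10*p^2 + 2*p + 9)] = 2*(-3*p^2 - 10*p + 1)/(2*p^3 + 10*p^2 - 2*p - 9)^2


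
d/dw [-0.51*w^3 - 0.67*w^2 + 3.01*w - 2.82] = -1.53*w^2 - 1.34*w + 3.01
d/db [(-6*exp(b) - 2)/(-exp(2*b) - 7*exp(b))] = 2*(-3*exp(2*b) - 2*exp(b) - 7)*exp(-b)/(exp(2*b) + 14*exp(b) + 49)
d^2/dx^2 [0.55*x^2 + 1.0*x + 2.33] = 1.10000000000000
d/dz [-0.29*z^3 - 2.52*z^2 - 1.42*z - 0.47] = -0.87*z^2 - 5.04*z - 1.42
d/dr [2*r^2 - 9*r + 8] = 4*r - 9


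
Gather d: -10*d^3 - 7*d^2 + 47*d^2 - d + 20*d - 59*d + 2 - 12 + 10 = -10*d^3 + 40*d^2 - 40*d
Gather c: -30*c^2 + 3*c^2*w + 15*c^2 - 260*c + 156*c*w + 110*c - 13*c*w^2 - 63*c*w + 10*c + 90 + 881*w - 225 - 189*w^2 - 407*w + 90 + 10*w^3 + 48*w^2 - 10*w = c^2*(3*w - 15) + c*(-13*w^2 + 93*w - 140) + 10*w^3 - 141*w^2 + 464*w - 45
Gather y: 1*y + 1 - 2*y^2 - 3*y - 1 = -2*y^2 - 2*y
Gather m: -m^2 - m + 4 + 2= -m^2 - m + 6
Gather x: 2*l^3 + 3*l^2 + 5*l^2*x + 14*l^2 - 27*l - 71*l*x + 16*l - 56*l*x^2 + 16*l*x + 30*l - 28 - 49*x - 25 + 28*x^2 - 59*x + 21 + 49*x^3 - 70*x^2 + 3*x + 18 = 2*l^3 + 17*l^2 + 19*l + 49*x^3 + x^2*(-56*l - 42) + x*(5*l^2 - 55*l - 105) - 14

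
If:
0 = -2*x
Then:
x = 0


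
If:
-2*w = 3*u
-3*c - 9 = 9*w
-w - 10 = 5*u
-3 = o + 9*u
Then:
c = -111/7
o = 159/7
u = -20/7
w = 30/7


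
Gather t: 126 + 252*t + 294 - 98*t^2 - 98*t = -98*t^2 + 154*t + 420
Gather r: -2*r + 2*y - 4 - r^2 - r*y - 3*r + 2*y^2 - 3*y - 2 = -r^2 + r*(-y - 5) + 2*y^2 - y - 6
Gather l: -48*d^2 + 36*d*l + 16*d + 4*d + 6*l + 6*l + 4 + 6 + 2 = -48*d^2 + 20*d + l*(36*d + 12) + 12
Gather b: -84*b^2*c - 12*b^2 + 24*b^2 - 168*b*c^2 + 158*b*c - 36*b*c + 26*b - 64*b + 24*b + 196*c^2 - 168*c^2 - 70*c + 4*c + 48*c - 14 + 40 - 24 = b^2*(12 - 84*c) + b*(-168*c^2 + 122*c - 14) + 28*c^2 - 18*c + 2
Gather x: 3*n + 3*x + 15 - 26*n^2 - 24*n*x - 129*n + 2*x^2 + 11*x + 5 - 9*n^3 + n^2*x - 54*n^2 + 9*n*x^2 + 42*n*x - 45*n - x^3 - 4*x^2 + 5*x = -9*n^3 - 80*n^2 - 171*n - x^3 + x^2*(9*n - 2) + x*(n^2 + 18*n + 19) + 20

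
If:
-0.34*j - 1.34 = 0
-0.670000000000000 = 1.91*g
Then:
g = -0.35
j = -3.94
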